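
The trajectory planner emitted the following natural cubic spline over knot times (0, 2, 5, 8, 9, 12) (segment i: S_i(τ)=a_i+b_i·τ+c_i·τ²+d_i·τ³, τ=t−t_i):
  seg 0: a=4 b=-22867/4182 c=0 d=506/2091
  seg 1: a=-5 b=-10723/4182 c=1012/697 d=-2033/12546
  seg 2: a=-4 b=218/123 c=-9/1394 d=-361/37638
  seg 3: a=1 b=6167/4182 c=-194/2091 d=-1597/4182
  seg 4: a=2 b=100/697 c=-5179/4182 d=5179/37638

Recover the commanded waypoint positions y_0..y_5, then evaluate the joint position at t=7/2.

y_0 = S_0(0) = a_0 = 4
y_1 = S_1(0) = a_1 = -5
y_2 = S_2(0) = a_2 = -4
y_3 = S_3(0) = a_3 = 1
y_4 = S_4(0) = a_4 = 2
y_5 = S_4(3) = -5
t_q=7/2 is in segment 1 (τ=3/2); S_1(τ)=-68319/11152

y_0=4 y_1=-5 y_2=-4 y_3=1 y_4=2 y_5=-5
S(7/2) = -68319/11152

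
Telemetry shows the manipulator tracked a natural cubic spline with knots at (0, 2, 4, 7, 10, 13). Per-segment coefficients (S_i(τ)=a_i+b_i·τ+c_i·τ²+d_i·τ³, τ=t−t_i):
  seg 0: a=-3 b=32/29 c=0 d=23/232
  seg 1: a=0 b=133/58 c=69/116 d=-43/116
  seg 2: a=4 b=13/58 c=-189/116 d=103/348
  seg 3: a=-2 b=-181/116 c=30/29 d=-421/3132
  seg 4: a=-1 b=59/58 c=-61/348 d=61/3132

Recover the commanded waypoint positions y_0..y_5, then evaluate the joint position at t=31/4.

y_0=-3 y_1=0 y_2=4 y_3=-2 y_4=-1 y_5=1
S(31/4) = -19637/7424

y_0 = S_0(0) = a_0 = -3
y_1 = S_1(0) = a_1 = 0
y_2 = S_2(0) = a_2 = 4
y_3 = S_3(0) = a_3 = -2
y_4 = S_4(0) = a_4 = -1
y_5 = S_4(3) = 1
t_q=31/4 is in segment 3 (τ=3/4); S_3(τ)=-19637/7424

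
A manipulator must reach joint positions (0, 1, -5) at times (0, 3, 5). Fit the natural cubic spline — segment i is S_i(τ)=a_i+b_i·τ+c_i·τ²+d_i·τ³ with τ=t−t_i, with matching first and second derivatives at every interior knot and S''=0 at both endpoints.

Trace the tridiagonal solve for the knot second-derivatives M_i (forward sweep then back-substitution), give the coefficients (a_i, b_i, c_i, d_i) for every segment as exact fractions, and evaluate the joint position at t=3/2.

Δ: Δ0=1/3, Δ1=-3
row 1: diag=10, rhs=-20; c'=1/5, d'=-2
back: M1=-2
M: M0=0, M1=-2, M2=0
seg 0: a=0, c=M0/2=0, d=(M1−M0)/(6·3)=-1/9, b=Δ0−h0·(2M0+M1)/6=4/3
seg 1: a=1, c=M1/2=-1, d=(M2−M1)/(6·2)=1/6, b=Δ1−h1·(2M1+M2)/6=-5/3
t_q=3/2 → seg 0, τ=3/2; S=0+4/3·τ+0·τ²+-1/9·τ³=13/8

  seg 0: a=0 b=4/3 c=0 d=-1/9
  seg 1: a=1 b=-5/3 c=-1 d=1/6
S(3/2) = 13/8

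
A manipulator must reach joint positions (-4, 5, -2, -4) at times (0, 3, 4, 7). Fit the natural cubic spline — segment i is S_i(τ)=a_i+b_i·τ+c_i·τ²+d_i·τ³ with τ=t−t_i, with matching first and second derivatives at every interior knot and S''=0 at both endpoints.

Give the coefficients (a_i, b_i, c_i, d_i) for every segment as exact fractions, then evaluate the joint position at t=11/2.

  seg 0: a=-4 b=64/9 c=0 d=-37/81
  seg 1: a=5 b=-47/9 c=-37/9 d=7/3
  seg 2: a=-2 b=-58/9 c=26/9 d=-26/81
S(11/2) = -25/4

Δ: Δ0=3, Δ1=-7, Δ2=-2/3
row 1: diag=8, rhs=-60; c'=1/8, d'=-15/2
row 2: denom=8−1·1/8=63/8; d'=(38−1·-15/2)/(63/8)=52/9
back: M2=52/9
back: M1=-15/2−1/8·52/9=-74/9
M: M0=0, M1=-74/9, M2=52/9, M3=0
seg 0: a=-4, c=M0/2=0, d=(M1−M0)/(6·3)=-37/81, b=Δ0−h0·(2M0+M1)/6=64/9
seg 1: a=5, c=M1/2=-37/9, d=(M2−M1)/(6·1)=7/3, b=Δ1−h1·(2M1+M2)/6=-47/9
seg 2: a=-2, c=M2/2=26/9, d=(M3−M2)/(6·3)=-26/81, b=Δ2−h2·(2M2+M3)/6=-58/9
t_q=11/2 → seg 2, τ=3/2; S=-2+-58/9·τ+26/9·τ²+-26/81·τ³=-25/4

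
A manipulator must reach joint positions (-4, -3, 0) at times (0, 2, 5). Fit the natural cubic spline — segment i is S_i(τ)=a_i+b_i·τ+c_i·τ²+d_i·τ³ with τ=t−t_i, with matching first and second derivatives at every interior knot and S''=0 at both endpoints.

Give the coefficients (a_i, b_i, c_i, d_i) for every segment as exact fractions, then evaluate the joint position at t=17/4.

Δ: Δ0=1/2, Δ1=1
row 1: diag=10, rhs=3; c'=3/10, d'=3/10
back: M1=3/10
M: M0=0, M1=3/10, M2=0
seg 0: a=-4, c=M0/2=0, d=(M1−M0)/(6·2)=1/40, b=Δ0−h0·(2M0+M1)/6=2/5
seg 1: a=-3, c=M1/2=3/20, d=(M2−M1)/(6·3)=-1/60, b=Δ1−h1·(2M1+M2)/6=7/10
t_q=17/4 → seg 1, τ=9/4; S=-3+7/10·τ+3/20·τ²+-1/60·τ³=-219/256

  seg 0: a=-4 b=2/5 c=0 d=1/40
  seg 1: a=-3 b=7/10 c=3/20 d=-1/60
S(17/4) = -219/256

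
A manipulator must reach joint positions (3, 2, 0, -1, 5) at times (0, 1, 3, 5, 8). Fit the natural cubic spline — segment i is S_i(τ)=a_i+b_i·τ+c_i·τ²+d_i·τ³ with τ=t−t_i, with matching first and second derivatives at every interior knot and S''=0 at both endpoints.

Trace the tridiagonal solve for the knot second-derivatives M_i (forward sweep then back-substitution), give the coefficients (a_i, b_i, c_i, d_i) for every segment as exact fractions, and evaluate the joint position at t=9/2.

Δ: Δ0=-1, Δ1=-1, Δ2=-1/2, Δ3=2
row 1: diag=6, rhs=0; c'=1/3, d'=0
row 2: denom=8−2·1/3=22/3; d'=(3−2·0)/(22/3)=9/22
row 3: denom=10−2·3/11=104/11; d'=(15−2·9/22)/(104/11)=3/2
back: M3=3/2
back: M2=9/22−3/11·3/2=0
back: M1=0−1/3·0=0
M: M0=0, M1=0, M2=0, M3=3/2, M4=0
seg 0: a=3, c=M0/2=0, d=(M1−M0)/(6·1)=0, b=Δ0−h0·(2M0+M1)/6=-1
seg 1: a=2, c=M1/2=0, d=(M2−M1)/(6·2)=0, b=Δ1−h1·(2M1+M2)/6=-1
seg 2: a=0, c=M2/2=0, d=(M3−M2)/(6·2)=1/8, b=Δ2−h2·(2M2+M3)/6=-1
seg 3: a=-1, c=M3/2=3/4, d=(M4−M3)/(6·3)=-1/12, b=Δ3−h3·(2M3+M4)/6=1/2
t_q=9/2 → seg 2, τ=3/2; S=0+-1·τ+0·τ²+1/8·τ³=-69/64

  seg 0: a=3 b=-1 c=0 d=0
  seg 1: a=2 b=-1 c=0 d=0
  seg 2: a=0 b=-1 c=0 d=1/8
  seg 3: a=-1 b=1/2 c=3/4 d=-1/12
S(9/2) = -69/64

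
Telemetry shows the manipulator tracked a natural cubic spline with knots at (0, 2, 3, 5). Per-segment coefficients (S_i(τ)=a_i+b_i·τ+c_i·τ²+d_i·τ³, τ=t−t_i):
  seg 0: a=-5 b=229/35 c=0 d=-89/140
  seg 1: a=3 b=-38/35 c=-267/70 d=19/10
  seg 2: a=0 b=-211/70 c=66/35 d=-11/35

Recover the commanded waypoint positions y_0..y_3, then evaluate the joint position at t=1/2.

y_0 = S_0(0) = a_0 = -5
y_1 = S_1(0) = a_1 = 3
y_2 = S_2(0) = a_2 = 0
y_3 = S_2(2) = -1
t_q=1/2 is in segment 0 (τ=1/2); S_0(τ)=-405/224

y_0=-5 y_1=3 y_2=0 y_3=-1
S(1/2) = -405/224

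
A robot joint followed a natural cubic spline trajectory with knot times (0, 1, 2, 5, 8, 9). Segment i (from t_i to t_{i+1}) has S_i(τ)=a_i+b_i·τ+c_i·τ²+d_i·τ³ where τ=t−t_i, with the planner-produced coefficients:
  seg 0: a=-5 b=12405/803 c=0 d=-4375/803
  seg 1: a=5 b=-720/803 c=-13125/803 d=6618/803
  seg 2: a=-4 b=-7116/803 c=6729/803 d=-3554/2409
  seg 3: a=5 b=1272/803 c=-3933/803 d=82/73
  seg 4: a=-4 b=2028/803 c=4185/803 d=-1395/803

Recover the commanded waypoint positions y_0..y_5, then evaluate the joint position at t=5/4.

y_0=-5 y_1=5 y_2=-4 y_3=5 y_4=-4 y_5=2
S(5/4) = 99779/25696

y_0 = S_0(0) = a_0 = -5
y_1 = S_1(0) = a_1 = 5
y_2 = S_2(0) = a_2 = -4
y_3 = S_3(0) = a_3 = 5
y_4 = S_4(0) = a_4 = -4
y_5 = S_4(1) = 2
t_q=5/4 is in segment 1 (τ=1/4); S_1(τ)=99779/25696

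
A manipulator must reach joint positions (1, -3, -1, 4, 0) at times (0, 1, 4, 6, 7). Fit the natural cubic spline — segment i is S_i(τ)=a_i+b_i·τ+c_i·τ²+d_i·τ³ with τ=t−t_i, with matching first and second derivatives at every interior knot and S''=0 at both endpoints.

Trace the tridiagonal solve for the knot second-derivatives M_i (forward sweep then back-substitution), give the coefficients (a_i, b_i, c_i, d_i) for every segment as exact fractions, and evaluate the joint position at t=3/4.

  seg 0: a=1 b=-2648/591 c=0 d=284/591
  seg 1: a=-3 b=-1796/591 c=284/197 d=-122/1773
  seg 2: a=-1 b=2218/591 c=162/197 d=-3425/4728
  seg 3: a=4 b=-1951/1182 c=-2777/788 d=2777/2364
S(3/4) = -6801/3152

Δ: Δ0=-4, Δ1=2/3, Δ2=5/2, Δ3=-4
row 1: diag=8, rhs=28; c'=3/8, d'=7/2
row 2: denom=10−3·3/8=71/8; d'=(11−3·7/2)/(71/8)=4/71
row 3: denom=6−2·16/71=394/71; d'=(-39−2·4/71)/(394/71)=-2777/394
back: M3=-2777/394
back: M2=4/71−16/71·-2777/394=324/197
back: M1=7/2−3/8·324/197=568/197
M: M0=0, M1=568/197, M2=324/197, M3=-2777/394, M4=0
seg 0: a=1, c=M0/2=0, d=(M1−M0)/(6·1)=284/591, b=Δ0−h0·(2M0+M1)/6=-2648/591
seg 1: a=-3, c=M1/2=284/197, d=(M2−M1)/(6·3)=-122/1773, b=Δ1−h1·(2M1+M2)/6=-1796/591
seg 2: a=-1, c=M2/2=162/197, d=(M3−M2)/(6·2)=-3425/4728, b=Δ2−h2·(2M2+M3)/6=2218/591
seg 3: a=4, c=M3/2=-2777/788, d=(M4−M3)/(6·1)=2777/2364, b=Δ3−h3·(2M3+M4)/6=-1951/1182
t_q=3/4 → seg 0, τ=3/4; S=1+-2648/591·τ+0·τ²+284/591·τ³=-6801/3152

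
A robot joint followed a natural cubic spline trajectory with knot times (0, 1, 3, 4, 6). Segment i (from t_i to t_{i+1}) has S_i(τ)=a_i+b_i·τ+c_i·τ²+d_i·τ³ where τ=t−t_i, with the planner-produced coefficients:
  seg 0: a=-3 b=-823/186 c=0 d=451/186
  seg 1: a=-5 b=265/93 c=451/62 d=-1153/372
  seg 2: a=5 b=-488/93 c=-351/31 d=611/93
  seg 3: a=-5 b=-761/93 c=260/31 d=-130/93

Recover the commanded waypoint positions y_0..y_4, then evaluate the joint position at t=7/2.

y_0=-3 y_1=-5 y_2=5 y_3=-5 y_4=1
S(7/2) = 91/248

y_0 = S_0(0) = a_0 = -3
y_1 = S_1(0) = a_1 = -5
y_2 = S_2(0) = a_2 = 5
y_3 = S_3(0) = a_3 = -5
y_4 = S_3(2) = 1
t_q=7/2 is in segment 2 (τ=1/2); S_2(τ)=91/248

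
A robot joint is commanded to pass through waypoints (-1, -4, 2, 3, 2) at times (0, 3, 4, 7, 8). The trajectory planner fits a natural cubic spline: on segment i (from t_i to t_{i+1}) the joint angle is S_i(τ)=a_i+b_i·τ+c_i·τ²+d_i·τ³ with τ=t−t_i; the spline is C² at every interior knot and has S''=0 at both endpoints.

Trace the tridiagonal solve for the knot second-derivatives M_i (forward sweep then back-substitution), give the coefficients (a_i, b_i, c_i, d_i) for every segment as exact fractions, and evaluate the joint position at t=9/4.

Δ: Δ0=-1, Δ1=6, Δ2=1/3, Δ3=-1
row 1: diag=8, rhs=42; c'=1/8, d'=21/4
row 2: denom=8−1·1/8=63/8; d'=(-34−1·21/4)/(63/8)=-314/63
row 3: denom=8−3·8/21=48/7; d'=(-8−3·-314/63)/(48/7)=73/72
back: M3=73/72
back: M2=-314/63−8/21·73/72=-145/27
back: M1=21/4−1/8·-145/27=1279/216
M: M0=0, M1=1279/216, M2=-145/27, M3=73/72, M4=0
seg 0: a=-1, c=M0/2=0, d=(M1−M0)/(6·3)=1279/3888, b=Δ0−h0·(2M0+M1)/6=-1711/432
seg 1: a=-4, c=M1/2=1279/432, d=(M2−M1)/(6·1)=-271/144, b=Δ1−h1·(2M1+M2)/6=1063/216
seg 2: a=2, c=M2/2=-145/54, d=(M3−M2)/(6·3)=1379/3888, b=Δ2−h2·(2M2+M3)/6=2245/432
seg 3: a=3, c=M3/2=73/144, d=(M4−M3)/(6·1)=-73/432, b=Δ3−h3·(2M3+M4)/6=-289/216
t_q=9/4 → seg 0, τ=9/4; S=-1+-1711/432·τ+0·τ²+1279/3888·τ³=-18937/3072

  seg 0: a=-1 b=-1711/432 c=0 d=1279/3888
  seg 1: a=-4 b=1063/216 c=1279/432 d=-271/144
  seg 2: a=2 b=2245/432 c=-145/54 d=1379/3888
  seg 3: a=3 b=-289/216 c=73/144 d=-73/432
S(9/4) = -18937/3072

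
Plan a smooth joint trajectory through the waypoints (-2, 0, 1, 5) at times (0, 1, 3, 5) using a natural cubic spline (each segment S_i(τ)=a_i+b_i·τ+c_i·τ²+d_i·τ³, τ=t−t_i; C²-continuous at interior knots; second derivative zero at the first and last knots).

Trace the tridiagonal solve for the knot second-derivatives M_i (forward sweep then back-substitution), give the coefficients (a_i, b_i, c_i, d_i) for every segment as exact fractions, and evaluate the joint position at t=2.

  seg 0: a=-2 b=103/44 c=0 d=-15/44
  seg 1: a=0 b=29/22 c=-45/44 d=27/88
  seg 2: a=1 b=10/11 c=9/11 d=-3/22
S(2) = 53/88

Δ: Δ0=2, Δ1=1/2, Δ2=2
row 1: diag=6, rhs=-9; c'=1/3, d'=-3/2
row 2: denom=8−2·1/3=22/3; d'=(9−2·-3/2)/(22/3)=18/11
back: M2=18/11
back: M1=-3/2−1/3·18/11=-45/22
M: M0=0, M1=-45/22, M2=18/11, M3=0
seg 0: a=-2, c=M0/2=0, d=(M1−M0)/(6·1)=-15/44, b=Δ0−h0·(2M0+M1)/6=103/44
seg 1: a=0, c=M1/2=-45/44, d=(M2−M1)/(6·2)=27/88, b=Δ1−h1·(2M1+M2)/6=29/22
seg 2: a=1, c=M2/2=9/11, d=(M3−M2)/(6·2)=-3/22, b=Δ2−h2·(2M2+M3)/6=10/11
t_q=2 → seg 1, τ=1; S=0+29/22·τ+-45/44·τ²+27/88·τ³=53/88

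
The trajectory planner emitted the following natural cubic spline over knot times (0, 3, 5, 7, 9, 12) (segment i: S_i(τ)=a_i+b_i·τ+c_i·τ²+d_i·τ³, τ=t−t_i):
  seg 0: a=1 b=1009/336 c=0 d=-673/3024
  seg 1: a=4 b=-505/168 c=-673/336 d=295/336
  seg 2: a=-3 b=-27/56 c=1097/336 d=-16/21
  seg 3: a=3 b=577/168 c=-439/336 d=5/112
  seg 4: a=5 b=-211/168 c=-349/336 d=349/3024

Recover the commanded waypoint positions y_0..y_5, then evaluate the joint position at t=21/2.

y_0=1 y_1=4 y_2=-3 y_3=3 y_4=5 y_5=-5
S(21/2) = 1047/896

y_0 = S_0(0) = a_0 = 1
y_1 = S_1(0) = a_1 = 4
y_2 = S_2(0) = a_2 = -3
y_3 = S_3(0) = a_3 = 3
y_4 = S_4(0) = a_4 = 5
y_5 = S_4(3) = -5
t_q=21/2 is in segment 4 (τ=3/2); S_4(τ)=1047/896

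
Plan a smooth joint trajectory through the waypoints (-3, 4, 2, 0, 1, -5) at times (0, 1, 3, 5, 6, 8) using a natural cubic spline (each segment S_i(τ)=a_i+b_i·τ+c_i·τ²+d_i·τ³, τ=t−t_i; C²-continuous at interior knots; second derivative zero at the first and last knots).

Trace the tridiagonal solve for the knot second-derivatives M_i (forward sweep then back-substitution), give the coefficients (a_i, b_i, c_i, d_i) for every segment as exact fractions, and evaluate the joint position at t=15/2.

  seg 0: a=-3 b=2939/349 c=0 d=-496/349
  seg 1: a=4 b=1451/349 c=-1488/349 d=294/349
  seg 2: a=2 b=-973/349 c=276/349 d=18/349
  seg 3: a=0 b=347/349 c=384/349 d=-382/349
  seg 4: a=1 b=-31/349 c=-762/349 d=127/349
S(15/2) = -7867/2792

Δ: Δ0=7, Δ1=-1, Δ2=-1, Δ3=1, Δ4=-3
row 1: diag=6, rhs=-48; c'=1/3, d'=-8
row 2: denom=8−2·1/3=22/3; d'=(0−2·-8)/(22/3)=24/11
row 3: denom=6−2·3/11=60/11; d'=(12−2·24/11)/(60/11)=7/5
row 4: denom=6−1·11/60=349/60; d'=(-24−1·7/5)/(349/60)=-1524/349
back: M4=-1524/349
back: M3=7/5−11/60·-1524/349=768/349
back: M2=24/11−3/11·768/349=552/349
back: M1=-8−1/3·552/349=-2976/349
M: M0=0, M1=-2976/349, M2=552/349, M3=768/349, M4=-1524/349, M5=0
seg 0: a=-3, c=M0/2=0, d=(M1−M0)/(6·1)=-496/349, b=Δ0−h0·(2M0+M1)/6=2939/349
seg 1: a=4, c=M1/2=-1488/349, d=(M2−M1)/(6·2)=294/349, b=Δ1−h1·(2M1+M2)/6=1451/349
seg 2: a=2, c=M2/2=276/349, d=(M3−M2)/(6·2)=18/349, b=Δ2−h2·(2M2+M3)/6=-973/349
seg 3: a=0, c=M3/2=384/349, d=(M4−M3)/(6·1)=-382/349, b=Δ3−h3·(2M3+M4)/6=347/349
seg 4: a=1, c=M4/2=-762/349, d=(M5−M4)/(6·2)=127/349, b=Δ4−h4·(2M4+M5)/6=-31/349
t_q=15/2 → seg 4, τ=3/2; S=1+-31/349·τ+-762/349·τ²+127/349·τ³=-7867/2792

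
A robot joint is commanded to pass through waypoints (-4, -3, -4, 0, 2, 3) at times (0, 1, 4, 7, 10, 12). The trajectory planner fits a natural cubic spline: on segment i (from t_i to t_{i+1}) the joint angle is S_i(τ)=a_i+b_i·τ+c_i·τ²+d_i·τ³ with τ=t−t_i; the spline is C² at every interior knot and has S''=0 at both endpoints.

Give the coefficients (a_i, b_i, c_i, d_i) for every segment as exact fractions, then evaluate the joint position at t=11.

  seg 0: a=-4 b=7469/5958 c=0 d=-1511/5958
  seg 1: a=-3 b=1468/2979 c=-1511/1986 d=8677/53622
  seg 2: a=-4 b=1769/5958 c=2072/2979 d=-6257/53622
  seg 3: a=0 b=3931/2979 c=-2113/5958 d=2449/53622
  seg 4: a=2 b=2531/5958 c=56/993 d=-28/2979
S(11) = 4909/1986

Δ: Δ0=1, Δ1=-1/3, Δ2=4/3, Δ3=2/3, Δ4=1/2
row 1: diag=8, rhs=-8; c'=3/8, d'=-1
row 2: denom=12−3·3/8=87/8; d'=(10−3·-1)/(87/8)=104/87
row 3: denom=12−3·8/29=324/29; d'=(-4−3·104/87)/(324/29)=-55/81
row 4: denom=10−3·29/108=331/36; d'=(-1−3·-55/81)/(331/36)=112/993
back: M4=112/993
back: M3=-55/81−29/108·112/993=-2113/2979
back: M2=104/87−8/29·-2113/2979=4144/2979
back: M1=-1−3/8·4144/2979=-1511/993
M: M0=0, M1=-1511/993, M2=4144/2979, M3=-2113/2979, M4=112/993, M5=0
seg 0: a=-4, c=M0/2=0, d=(M1−M0)/(6·1)=-1511/5958, b=Δ0−h0·(2M0+M1)/6=7469/5958
seg 1: a=-3, c=M1/2=-1511/1986, d=(M2−M1)/(6·3)=8677/53622, b=Δ1−h1·(2M1+M2)/6=1468/2979
seg 2: a=-4, c=M2/2=2072/2979, d=(M3−M2)/(6·3)=-6257/53622, b=Δ2−h2·(2M2+M3)/6=1769/5958
seg 3: a=0, c=M3/2=-2113/5958, d=(M4−M3)/(6·3)=2449/53622, b=Δ3−h3·(2M3+M4)/6=3931/2979
seg 4: a=2, c=M4/2=56/993, d=(M5−M4)/(6·2)=-28/2979, b=Δ4−h4·(2M4+M5)/6=2531/5958
t_q=11 → seg 4, τ=1; S=2+2531/5958·τ+56/993·τ²+-28/2979·τ³=4909/1986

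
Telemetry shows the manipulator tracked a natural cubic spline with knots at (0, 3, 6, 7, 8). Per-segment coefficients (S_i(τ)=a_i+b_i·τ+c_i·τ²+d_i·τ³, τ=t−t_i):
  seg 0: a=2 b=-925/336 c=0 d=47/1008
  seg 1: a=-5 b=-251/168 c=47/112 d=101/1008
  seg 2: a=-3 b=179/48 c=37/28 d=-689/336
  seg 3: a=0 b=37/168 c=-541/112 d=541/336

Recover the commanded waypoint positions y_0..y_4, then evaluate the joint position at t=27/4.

y_0=2 y_1=-5 y_2=-3 y_3=0 y_4=-3
S(27/4) = -2329/7168

y_0 = S_0(0) = a_0 = 2
y_1 = S_1(0) = a_1 = -5
y_2 = S_2(0) = a_2 = -3
y_3 = S_3(0) = a_3 = 0
y_4 = S_3(1) = -3
t_q=27/4 is in segment 2 (τ=3/4); S_2(τ)=-2329/7168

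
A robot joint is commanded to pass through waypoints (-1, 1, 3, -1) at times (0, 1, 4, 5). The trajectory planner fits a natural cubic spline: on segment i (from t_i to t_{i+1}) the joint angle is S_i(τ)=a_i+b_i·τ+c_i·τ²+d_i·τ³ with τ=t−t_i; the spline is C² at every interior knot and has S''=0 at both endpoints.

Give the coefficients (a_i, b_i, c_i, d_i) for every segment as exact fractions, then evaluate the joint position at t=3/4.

Δ: Δ0=2, Δ1=2/3, Δ2=-4
row 1: diag=8, rhs=-8; c'=3/8, d'=-1
row 2: denom=8−3·3/8=55/8; d'=(-28−3·-1)/(55/8)=-40/11
back: M2=-40/11
back: M1=-1−3/8·-40/11=4/11
M: M0=0, M1=4/11, M2=-40/11, M3=0
seg 0: a=-1, c=M0/2=0, d=(M1−M0)/(6·1)=2/33, b=Δ0−h0·(2M0+M1)/6=64/33
seg 1: a=1, c=M1/2=2/11, d=(M2−M1)/(6·3)=-2/9, b=Δ1−h1·(2M1+M2)/6=70/33
seg 2: a=3, c=M2/2=-20/11, d=(M3−M2)/(6·1)=20/33, b=Δ2−h2·(2M2+M3)/6=-92/33
t_q=3/4 → seg 0, τ=3/4; S=-1+64/33·τ+0·τ²+2/33·τ³=169/352

  seg 0: a=-1 b=64/33 c=0 d=2/33
  seg 1: a=1 b=70/33 c=2/11 d=-2/9
  seg 2: a=3 b=-92/33 c=-20/11 d=20/33
S(3/4) = 169/352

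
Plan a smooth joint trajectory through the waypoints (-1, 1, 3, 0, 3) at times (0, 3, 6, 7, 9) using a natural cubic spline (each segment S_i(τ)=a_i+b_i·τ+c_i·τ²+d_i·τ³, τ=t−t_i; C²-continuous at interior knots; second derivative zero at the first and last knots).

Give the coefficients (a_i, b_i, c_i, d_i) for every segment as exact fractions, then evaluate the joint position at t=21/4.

  seg 0: a=-1 b=203/1020 c=0 d=53/1020
  seg 1: a=1 b=817/510 c=159/340 d=-53/204
  seg 2: a=3 b=-2659/1020 c=-159/85 d=1507/1020
  seg 3: a=0 b=-977/510 c=871/340 d=-871/2040
S(21/4) = 87313/21760

Δ: Δ0=2/3, Δ1=2/3, Δ2=-3, Δ3=3/2
row 1: diag=12, rhs=0; c'=1/4, d'=0
row 2: denom=8−3·1/4=29/4; d'=(-22−3·0)/(29/4)=-88/29
row 3: denom=6−1·4/29=170/29; d'=(27−1·-88/29)/(170/29)=871/170
back: M3=871/170
back: M2=-88/29−4/29·871/170=-318/85
back: M1=0−1/4·-318/85=159/170
M: M0=0, M1=159/170, M2=-318/85, M3=871/170, M4=0
seg 0: a=-1, c=M0/2=0, d=(M1−M0)/(6·3)=53/1020, b=Δ0−h0·(2M0+M1)/6=203/1020
seg 1: a=1, c=M1/2=159/340, d=(M2−M1)/(6·3)=-53/204, b=Δ1−h1·(2M1+M2)/6=817/510
seg 2: a=3, c=M2/2=-159/85, d=(M3−M2)/(6·1)=1507/1020, b=Δ2−h2·(2M2+M3)/6=-2659/1020
seg 3: a=0, c=M3/2=871/340, d=(M4−M3)/(6·2)=-871/2040, b=Δ3−h3·(2M3+M4)/6=-977/510
t_q=21/4 → seg 1, τ=9/4; S=1+817/510·τ+159/340·τ²+-53/204·τ³=87313/21760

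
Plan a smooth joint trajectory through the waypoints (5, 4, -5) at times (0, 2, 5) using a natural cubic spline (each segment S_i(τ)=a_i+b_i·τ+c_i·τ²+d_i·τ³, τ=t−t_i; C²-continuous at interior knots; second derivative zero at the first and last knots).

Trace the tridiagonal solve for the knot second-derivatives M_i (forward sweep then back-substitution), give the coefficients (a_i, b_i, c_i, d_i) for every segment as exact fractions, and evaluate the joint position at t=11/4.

Δ: Δ0=-1/2, Δ1=-3
row 1: diag=10, rhs=-15; c'=3/10, d'=-3/2
back: M1=-3/2
M: M0=0, M1=-3/2, M2=0
seg 0: a=5, c=M0/2=0, d=(M1−M0)/(6·2)=-1/8, b=Δ0−h0·(2M0+M1)/6=0
seg 1: a=4, c=M1/2=-3/4, d=(M2−M1)/(6·3)=1/12, b=Δ1−h1·(2M1+M2)/6=-3/2
t_q=11/4 → seg 1, τ=3/4; S=4+-3/2·τ+-3/4·τ²+1/12·τ³=637/256

  seg 0: a=5 b=0 c=0 d=-1/8
  seg 1: a=4 b=-3/2 c=-3/4 d=1/12
S(11/4) = 637/256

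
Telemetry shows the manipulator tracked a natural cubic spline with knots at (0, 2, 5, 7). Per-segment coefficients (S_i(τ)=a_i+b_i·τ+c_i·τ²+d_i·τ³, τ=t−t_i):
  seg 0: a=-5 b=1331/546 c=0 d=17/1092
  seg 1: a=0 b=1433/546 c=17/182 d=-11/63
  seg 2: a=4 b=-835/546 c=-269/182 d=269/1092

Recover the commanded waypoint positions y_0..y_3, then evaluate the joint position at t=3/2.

y_0=-5 y_1=0 y_2=4 y_3=-3
S(3/2) = -537/416

y_0 = S_0(0) = a_0 = -5
y_1 = S_1(0) = a_1 = 0
y_2 = S_2(0) = a_2 = 4
y_3 = S_2(2) = -3
t_q=3/2 is in segment 0 (τ=3/2); S_0(τ)=-537/416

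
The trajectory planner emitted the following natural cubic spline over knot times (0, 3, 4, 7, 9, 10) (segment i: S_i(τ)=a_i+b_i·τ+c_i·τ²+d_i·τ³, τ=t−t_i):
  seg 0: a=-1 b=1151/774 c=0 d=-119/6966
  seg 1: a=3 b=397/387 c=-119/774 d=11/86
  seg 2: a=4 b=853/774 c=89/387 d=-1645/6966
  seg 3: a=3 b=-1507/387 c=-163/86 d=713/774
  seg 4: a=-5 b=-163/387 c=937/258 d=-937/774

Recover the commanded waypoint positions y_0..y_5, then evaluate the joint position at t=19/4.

y_0 = S_0(0) = a_0 = -1
y_1 = S_1(0) = a_1 = 3
y_2 = S_2(0) = a_2 = 4
y_3 = S_3(0) = a_3 = 3
y_4 = S_4(0) = a_4 = -5
y_5 = S_4(1) = -3
t_q=19/4 is in segment 2 (τ=3/4); S_2(τ)=26729/5504

y_0=-1 y_1=3 y_2=4 y_3=3 y_4=-5 y_5=-3
S(19/4) = 26729/5504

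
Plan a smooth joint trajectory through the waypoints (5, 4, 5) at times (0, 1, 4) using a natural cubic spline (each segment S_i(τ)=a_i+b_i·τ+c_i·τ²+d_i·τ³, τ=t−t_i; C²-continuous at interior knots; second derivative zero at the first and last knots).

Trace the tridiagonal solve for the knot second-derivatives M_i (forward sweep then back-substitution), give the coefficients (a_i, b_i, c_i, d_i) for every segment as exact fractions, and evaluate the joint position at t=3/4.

Δ: Δ0=-1, Δ1=1/3
row 1: diag=8, rhs=8; c'=3/8, d'=1
back: M1=1
M: M0=0, M1=1, M2=0
seg 0: a=5, c=M0/2=0, d=(M1−M0)/(6·1)=1/6, b=Δ0−h0·(2M0+M1)/6=-7/6
seg 1: a=4, c=M1/2=1/2, d=(M2−M1)/(6·3)=-1/18, b=Δ1−h1·(2M1+M2)/6=-2/3
t_q=3/4 → seg 0, τ=3/4; S=5+-7/6·τ+0·τ²+1/6·τ³=537/128

  seg 0: a=5 b=-7/6 c=0 d=1/6
  seg 1: a=4 b=-2/3 c=1/2 d=-1/18
S(3/4) = 537/128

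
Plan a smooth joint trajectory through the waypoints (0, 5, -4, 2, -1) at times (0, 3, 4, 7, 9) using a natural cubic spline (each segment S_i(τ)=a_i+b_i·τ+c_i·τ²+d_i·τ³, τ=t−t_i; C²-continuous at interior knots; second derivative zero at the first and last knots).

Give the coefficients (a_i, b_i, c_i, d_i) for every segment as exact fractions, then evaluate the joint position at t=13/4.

Δ: Δ0=5/3, Δ1=-9, Δ2=2, Δ3=-3/2
row 1: diag=8, rhs=-64; c'=1/8, d'=-8
row 2: denom=8−1·1/8=63/8; d'=(66−1·-8)/(63/8)=592/63
row 3: denom=10−3·8/21=62/7; d'=(-21−3·592/63)/(62/7)=-1033/186
back: M3=-1033/186
back: M2=592/63−8/21·-1033/186=3212/279
back: M1=-8−1/8·3212/279=-5267/558
M: M0=0, M1=-5267/558, M2=3212/279, M3=-1033/186, M4=0
seg 0: a=0, c=M0/2=0, d=(M1−M0)/(6·3)=-5267/10044, b=Δ0−h0·(2M0+M1)/6=7127/1116
seg 1: a=5, c=M1/2=-5267/1116, d=(M2−M1)/(6·1)=433/124, b=Δ1−h1·(2M1+M2)/6=-4337/558
seg 2: a=-4, c=M2/2=1606/279, d=(M3−M2)/(6·3)=-9523/10044, b=Δ2−h2·(2M2+M3)/6=-7517/1116
seg 3: a=2, c=M3/2=-1033/372, d=(M4−M3)/(6·2)=1033/2232, b=Δ3−h3·(2M3+M4)/6=1229/558
t_q=13/4 → seg 1, τ=1/4; S=5+-4337/558·τ+-5267/1116·τ²+433/124·τ³=67055/23808

  seg 0: a=0 b=7127/1116 c=0 d=-5267/10044
  seg 1: a=5 b=-4337/558 c=-5267/1116 d=433/124
  seg 2: a=-4 b=-7517/1116 c=1606/279 d=-9523/10044
  seg 3: a=2 b=1229/558 c=-1033/372 d=1033/2232
S(13/4) = 67055/23808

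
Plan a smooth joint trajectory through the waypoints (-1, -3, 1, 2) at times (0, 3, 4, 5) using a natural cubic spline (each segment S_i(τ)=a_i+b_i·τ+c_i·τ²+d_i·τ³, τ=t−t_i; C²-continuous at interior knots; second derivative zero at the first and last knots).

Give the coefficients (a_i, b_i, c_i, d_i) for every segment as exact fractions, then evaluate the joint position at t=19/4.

  seg 0: a=-1 b=-257/93 c=0 d=65/279
  seg 1: a=-3 b=328/93 c=65/31 d=-151/93
  seg 2: a=1 b=265/93 c=-86/31 d=86/93
S(19/4) = 1951/992

Δ: Δ0=-2/3, Δ1=4, Δ2=1
row 1: diag=8, rhs=28; c'=1/8, d'=7/2
row 2: denom=4−1·1/8=31/8; d'=(-18−1·7/2)/(31/8)=-172/31
back: M2=-172/31
back: M1=7/2−1/8·-172/31=130/31
M: M0=0, M1=130/31, M2=-172/31, M3=0
seg 0: a=-1, c=M0/2=0, d=(M1−M0)/(6·3)=65/279, b=Δ0−h0·(2M0+M1)/6=-257/93
seg 1: a=-3, c=M1/2=65/31, d=(M2−M1)/(6·1)=-151/93, b=Δ1−h1·(2M1+M2)/6=328/93
seg 2: a=1, c=M2/2=-86/31, d=(M3−M2)/(6·1)=86/93, b=Δ2−h2·(2M2+M3)/6=265/93
t_q=19/4 → seg 2, τ=3/4; S=1+265/93·τ+-86/31·τ²+86/93·τ³=1951/992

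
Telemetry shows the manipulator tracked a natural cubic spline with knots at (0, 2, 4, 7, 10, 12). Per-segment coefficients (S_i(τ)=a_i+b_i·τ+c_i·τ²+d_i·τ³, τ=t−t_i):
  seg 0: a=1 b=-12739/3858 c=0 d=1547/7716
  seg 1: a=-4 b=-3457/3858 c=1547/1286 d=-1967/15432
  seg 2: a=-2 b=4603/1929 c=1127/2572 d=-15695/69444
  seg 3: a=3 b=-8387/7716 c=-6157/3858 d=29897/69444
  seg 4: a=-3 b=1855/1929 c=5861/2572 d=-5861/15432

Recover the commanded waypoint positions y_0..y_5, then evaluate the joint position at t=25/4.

y_0 = S_0(0) = a_0 = 1
y_1 = S_1(0) = a_1 = -4
y_2 = S_2(0) = a_2 = -2
y_3 = S_3(0) = a_3 = 3
y_4 = S_4(0) = a_4 = -3
y_5 = S_4(2) = 5
t_q=25/4 is in segment 2 (τ=9/4); S_2(τ)=495943/164608

y_0=1 y_1=-4 y_2=-2 y_3=3 y_4=-3 y_5=5
S(25/4) = 495943/164608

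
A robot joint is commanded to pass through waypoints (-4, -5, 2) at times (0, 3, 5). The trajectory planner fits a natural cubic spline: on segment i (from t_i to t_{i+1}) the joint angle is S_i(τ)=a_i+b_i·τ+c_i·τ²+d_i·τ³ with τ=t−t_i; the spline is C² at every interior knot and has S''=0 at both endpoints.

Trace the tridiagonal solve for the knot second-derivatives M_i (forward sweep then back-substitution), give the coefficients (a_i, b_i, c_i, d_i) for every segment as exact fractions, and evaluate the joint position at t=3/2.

  seg 0: a=-4 b=-89/60 c=0 d=23/180
  seg 1: a=-5 b=59/30 c=23/20 d=-23/120
S(3/2) = -927/160

Δ: Δ0=-1/3, Δ1=7/2
row 1: diag=10, rhs=23; c'=1/5, d'=23/10
back: M1=23/10
M: M0=0, M1=23/10, M2=0
seg 0: a=-4, c=M0/2=0, d=(M1−M0)/(6·3)=23/180, b=Δ0−h0·(2M0+M1)/6=-89/60
seg 1: a=-5, c=M1/2=23/20, d=(M2−M1)/(6·2)=-23/120, b=Δ1−h1·(2M1+M2)/6=59/30
t_q=3/2 → seg 0, τ=3/2; S=-4+-89/60·τ+0·τ²+23/180·τ³=-927/160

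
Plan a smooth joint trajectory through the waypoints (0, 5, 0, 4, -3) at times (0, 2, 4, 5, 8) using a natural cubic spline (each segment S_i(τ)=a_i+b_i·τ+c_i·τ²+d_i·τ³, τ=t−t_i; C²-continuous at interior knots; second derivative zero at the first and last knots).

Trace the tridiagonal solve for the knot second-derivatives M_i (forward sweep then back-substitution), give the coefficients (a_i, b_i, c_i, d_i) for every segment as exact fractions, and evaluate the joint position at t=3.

Δ: Δ0=5/2, Δ1=-5/2, Δ2=4, Δ3=-7/3
row 1: diag=8, rhs=-30; c'=1/4, d'=-15/4
row 2: denom=6−2·1/4=11/2; d'=(39−2·-15/4)/(11/2)=93/11
row 3: denom=8−1·2/11=86/11; d'=(-38−1·93/11)/(86/11)=-511/86
back: M3=-511/86
back: M2=93/11−2/11·-511/86=410/43
back: M1=-15/4−1/4·410/43=-1055/172
M: M0=0, M1=-1055/172, M2=410/43, M3=-511/86, M4=0
seg 0: a=0, c=M0/2=0, d=(M1−M0)/(6·2)=-1055/2064, b=Δ0−h0·(2M0+M1)/6=2345/516
seg 1: a=5, c=M1/2=-1055/344, d=(M2−M1)/(6·2)=2695/2064, b=Δ1−h1·(2M1+M2)/6=-205/129
seg 2: a=0, c=M2/2=205/43, d=(M3−M2)/(6·1)=-1331/516, b=Δ2−h2·(2M2+M3)/6=935/516
seg 3: a=4, c=M3/2=-511/172, d=(M4−M3)/(6·3)=511/1548, b=Δ3−h3·(2M3+M4)/6=931/258
t_q=3 → seg 1, τ=1; S=5+-205/129·τ+-1055/344·τ²+2695/2064·τ³=1135/688

  seg 0: a=0 b=2345/516 c=0 d=-1055/2064
  seg 1: a=5 b=-205/129 c=-1055/344 d=2695/2064
  seg 2: a=0 b=935/516 c=205/43 d=-1331/516
  seg 3: a=4 b=931/258 c=-511/172 d=511/1548
S(3) = 1135/688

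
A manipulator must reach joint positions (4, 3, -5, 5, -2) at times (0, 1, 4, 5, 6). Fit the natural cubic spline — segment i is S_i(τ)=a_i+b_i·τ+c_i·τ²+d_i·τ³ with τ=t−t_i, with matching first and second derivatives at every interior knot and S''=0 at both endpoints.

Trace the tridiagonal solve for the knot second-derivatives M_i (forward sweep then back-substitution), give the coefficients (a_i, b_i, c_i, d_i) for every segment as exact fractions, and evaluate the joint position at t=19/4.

Δ: Δ0=-1, Δ1=-8/3, Δ2=10, Δ3=-7
row 1: diag=8, rhs=-10; c'=3/8, d'=-5/4
row 2: denom=8−3·3/8=55/8; d'=(76−3·-5/4)/(55/8)=58/5
row 3: denom=4−1·8/55=212/55; d'=(-102−1·58/5)/(212/55)=-1562/53
back: M3=-1562/53
back: M2=58/5−8/55·-1562/53=842/53
back: M1=-5/4−3/8·842/53=-382/53
M: M0=0, M1=-382/53, M2=842/53, M3=-1562/53, M4=0
seg 0: a=4, c=M0/2=0, d=(M1−M0)/(6·1)=-191/159, b=Δ0−h0·(2M0+M1)/6=32/159
seg 1: a=3, c=M1/2=-191/53, d=(M2−M1)/(6·3)=68/53, b=Δ1−h1·(2M1+M2)/6=-541/159
seg 2: a=-5, c=M2/2=421/53, d=(M3−M2)/(6·1)=-1202/159, b=Δ2−h2·(2M2+M3)/6=1529/159
seg 3: a=5, c=M3/2=-781/53, d=(M4−M3)/(6·1)=781/159, b=Δ3−h3·(2M3+M4)/6=449/159
t_q=19/4 → seg 2, τ=3/4; S=-5+1529/159·τ+421/53·τ²+-1202/159·τ³=5921/1696

  seg 0: a=4 b=32/159 c=0 d=-191/159
  seg 1: a=3 b=-541/159 c=-191/53 d=68/53
  seg 2: a=-5 b=1529/159 c=421/53 d=-1202/159
  seg 3: a=5 b=449/159 c=-781/53 d=781/159
S(19/4) = 5921/1696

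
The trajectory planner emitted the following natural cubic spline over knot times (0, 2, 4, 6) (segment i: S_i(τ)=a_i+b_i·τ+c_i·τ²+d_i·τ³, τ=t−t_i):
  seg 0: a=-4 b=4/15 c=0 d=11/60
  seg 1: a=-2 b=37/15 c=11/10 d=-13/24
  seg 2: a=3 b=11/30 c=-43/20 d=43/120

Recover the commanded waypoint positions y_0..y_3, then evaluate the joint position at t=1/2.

y_0=-4 y_1=-2 y_2=3 y_3=-2
S(1/2) = -123/32

y_0 = S_0(0) = a_0 = -4
y_1 = S_1(0) = a_1 = -2
y_2 = S_2(0) = a_2 = 3
y_3 = S_2(2) = -2
t_q=1/2 is in segment 0 (τ=1/2); S_0(τ)=-123/32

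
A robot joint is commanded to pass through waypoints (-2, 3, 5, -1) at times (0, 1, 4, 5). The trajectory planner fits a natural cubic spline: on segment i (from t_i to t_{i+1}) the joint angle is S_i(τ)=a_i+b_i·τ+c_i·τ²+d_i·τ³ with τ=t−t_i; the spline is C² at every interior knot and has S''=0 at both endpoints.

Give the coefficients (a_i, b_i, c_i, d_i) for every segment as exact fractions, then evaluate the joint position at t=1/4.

  seg 0: a=-2 b=79/15 c=0 d=-4/15
  seg 1: a=3 b=67/15 c=-4/5 d=-7/45
  seg 2: a=5 b=-68/15 c=-11/5 d=11/15
S(1/4) = -11/16

Δ: Δ0=5, Δ1=2/3, Δ2=-6
row 1: diag=8, rhs=-26; c'=3/8, d'=-13/4
row 2: denom=8−3·3/8=55/8; d'=(-40−3·-13/4)/(55/8)=-22/5
back: M2=-22/5
back: M1=-13/4−3/8·-22/5=-8/5
M: M0=0, M1=-8/5, M2=-22/5, M3=0
seg 0: a=-2, c=M0/2=0, d=(M1−M0)/(6·1)=-4/15, b=Δ0−h0·(2M0+M1)/6=79/15
seg 1: a=3, c=M1/2=-4/5, d=(M2−M1)/(6·3)=-7/45, b=Δ1−h1·(2M1+M2)/6=67/15
seg 2: a=5, c=M2/2=-11/5, d=(M3−M2)/(6·1)=11/15, b=Δ2−h2·(2M2+M3)/6=-68/15
t_q=1/4 → seg 0, τ=1/4; S=-2+79/15·τ+0·τ²+-4/15·τ³=-11/16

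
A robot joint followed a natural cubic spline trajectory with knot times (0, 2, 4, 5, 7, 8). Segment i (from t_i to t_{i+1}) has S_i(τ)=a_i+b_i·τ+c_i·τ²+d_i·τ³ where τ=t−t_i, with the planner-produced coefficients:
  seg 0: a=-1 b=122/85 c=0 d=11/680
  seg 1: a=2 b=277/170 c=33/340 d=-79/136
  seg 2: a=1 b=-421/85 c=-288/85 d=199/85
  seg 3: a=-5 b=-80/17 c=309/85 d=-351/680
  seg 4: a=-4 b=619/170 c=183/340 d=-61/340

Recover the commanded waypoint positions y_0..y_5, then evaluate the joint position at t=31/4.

y_0=-1 y_1=2 y_2=1 y_3=-5 y_4=-4 y_5=0
S(31/4) = -4535/4352

y_0 = S_0(0) = a_0 = -1
y_1 = S_1(0) = a_1 = 2
y_2 = S_2(0) = a_2 = 1
y_3 = S_3(0) = a_3 = -5
y_4 = S_4(0) = a_4 = -4
y_5 = S_4(1) = 0
t_q=31/4 is in segment 4 (τ=3/4); S_4(τ)=-4535/4352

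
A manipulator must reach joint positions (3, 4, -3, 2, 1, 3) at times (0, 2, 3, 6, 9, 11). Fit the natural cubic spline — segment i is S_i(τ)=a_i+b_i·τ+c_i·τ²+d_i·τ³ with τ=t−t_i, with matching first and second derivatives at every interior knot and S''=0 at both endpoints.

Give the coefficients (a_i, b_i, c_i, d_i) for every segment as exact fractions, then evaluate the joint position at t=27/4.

  seg 0: a=3 b=32753/9354 c=0 d=-7019/9354
  seg 1: a=4 b=-51475/9354 c=-7019/1559 d=28111/9354
  seg 2: a=-3 b=-25685/4677 c=14073/3118 d=-2211/3118
  seg 3: a=2 b=22853/9354 c=-2913/1559 d=8821/28062
  seg 4: a=1 b=-1313/4677 c=2995/3118 d=-2995/18708
S(27/4) = 581479/199552

Δ: Δ0=1/2, Δ1=-7, Δ2=5/3, Δ3=-1/3, Δ4=1
row 1: diag=6, rhs=-45; c'=1/6, d'=-15/2
row 2: denom=8−1·1/6=47/6; d'=(52−1·-15/2)/(47/6)=357/47
row 3: denom=12−3·18/47=510/47; d'=(-12−3·357/47)/(510/47)=-109/34
row 4: denom=10−3·47/170=1559/170; d'=(8−3·-109/34)/(1559/170)=2995/1559
back: M4=2995/1559
back: M3=-109/34−47/170·2995/1559=-5826/1559
back: M2=357/47−18/47·-5826/1559=14073/1559
back: M1=-15/2−1/6·14073/1559=-14038/1559
M: M0=0, M1=-14038/1559, M2=14073/1559, M3=-5826/1559, M4=2995/1559, M5=0
seg 0: a=3, c=M0/2=0, d=(M1−M0)/(6·2)=-7019/9354, b=Δ0−h0·(2M0+M1)/6=32753/9354
seg 1: a=4, c=M1/2=-7019/1559, d=(M2−M1)/(6·1)=28111/9354, b=Δ1−h1·(2M1+M2)/6=-51475/9354
seg 2: a=-3, c=M2/2=14073/3118, d=(M3−M2)/(6·3)=-2211/3118, b=Δ2−h2·(2M2+M3)/6=-25685/4677
seg 3: a=2, c=M3/2=-2913/1559, d=(M4−M3)/(6·3)=8821/28062, b=Δ3−h3·(2M3+M4)/6=22853/9354
seg 4: a=1, c=M4/2=2995/3118, d=(M5−M4)/(6·2)=-2995/18708, b=Δ4−h4·(2M4+M5)/6=-1313/4677
t_q=27/4 → seg 3, τ=3/4; S=2+22853/9354·τ+-2913/1559·τ²+8821/28062·τ³=581479/199552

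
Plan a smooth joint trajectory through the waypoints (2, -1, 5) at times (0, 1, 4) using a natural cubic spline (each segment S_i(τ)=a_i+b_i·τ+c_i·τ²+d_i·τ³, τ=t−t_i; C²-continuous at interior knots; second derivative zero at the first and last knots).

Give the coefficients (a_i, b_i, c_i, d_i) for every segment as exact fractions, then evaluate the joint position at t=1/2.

Δ: Δ0=-3, Δ1=2
row 1: diag=8, rhs=30; c'=3/8, d'=15/4
back: M1=15/4
M: M0=0, M1=15/4, M2=0
seg 0: a=2, c=M0/2=0, d=(M1−M0)/(6·1)=5/8, b=Δ0−h0·(2M0+M1)/6=-29/8
seg 1: a=-1, c=M1/2=15/8, d=(M2−M1)/(6·3)=-5/24, b=Δ1−h1·(2M1+M2)/6=-7/4
t_q=1/2 → seg 0, τ=1/2; S=2+-29/8·τ+0·τ²+5/8·τ³=17/64

  seg 0: a=2 b=-29/8 c=0 d=5/8
  seg 1: a=-1 b=-7/4 c=15/8 d=-5/24
S(1/2) = 17/64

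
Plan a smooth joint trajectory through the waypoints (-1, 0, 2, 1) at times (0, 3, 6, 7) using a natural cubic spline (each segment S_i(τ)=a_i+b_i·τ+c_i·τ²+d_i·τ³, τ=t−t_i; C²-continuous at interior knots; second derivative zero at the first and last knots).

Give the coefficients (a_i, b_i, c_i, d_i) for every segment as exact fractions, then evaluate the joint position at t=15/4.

  seg 0: a=-1 b=2/29 c=0 d=23/783
  seg 1: a=0 b=25/29 c=23/87 d=-86/783
  seg 2: a=2 b=-15/29 c=-21/29 d=7/29
S(15/4) = 695/928

Δ: Δ0=1/3, Δ1=2/3, Δ2=-1
row 1: diag=12, rhs=2; c'=1/4, d'=1/6
row 2: denom=8−3·1/4=29/4; d'=(-10−3·1/6)/(29/4)=-42/29
back: M2=-42/29
back: M1=1/6−1/4·-42/29=46/87
M: M0=0, M1=46/87, M2=-42/29, M3=0
seg 0: a=-1, c=M0/2=0, d=(M1−M0)/(6·3)=23/783, b=Δ0−h0·(2M0+M1)/6=2/29
seg 1: a=0, c=M1/2=23/87, d=(M2−M1)/(6·3)=-86/783, b=Δ1−h1·(2M1+M2)/6=25/29
seg 2: a=2, c=M2/2=-21/29, d=(M3−M2)/(6·1)=7/29, b=Δ2−h2·(2M2+M3)/6=-15/29
t_q=15/4 → seg 1, τ=3/4; S=0+25/29·τ+23/87·τ²+-86/783·τ³=695/928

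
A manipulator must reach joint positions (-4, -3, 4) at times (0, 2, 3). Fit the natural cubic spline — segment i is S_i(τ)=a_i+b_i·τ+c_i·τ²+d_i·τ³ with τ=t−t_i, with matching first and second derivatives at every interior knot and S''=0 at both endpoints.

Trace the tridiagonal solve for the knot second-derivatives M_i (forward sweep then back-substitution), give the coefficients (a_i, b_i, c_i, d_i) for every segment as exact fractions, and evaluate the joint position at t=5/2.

  seg 0: a=-4 b=-5/3 c=0 d=13/24
  seg 1: a=-3 b=29/6 c=13/4 d=-13/12
S(5/2) = 3/32

Δ: Δ0=1/2, Δ1=7
row 1: diag=6, rhs=39; c'=1/6, d'=13/2
back: M1=13/2
M: M0=0, M1=13/2, M2=0
seg 0: a=-4, c=M0/2=0, d=(M1−M0)/(6·2)=13/24, b=Δ0−h0·(2M0+M1)/6=-5/3
seg 1: a=-3, c=M1/2=13/4, d=(M2−M1)/(6·1)=-13/12, b=Δ1−h1·(2M1+M2)/6=29/6
t_q=5/2 → seg 1, τ=1/2; S=-3+29/6·τ+13/4·τ²+-13/12·τ³=3/32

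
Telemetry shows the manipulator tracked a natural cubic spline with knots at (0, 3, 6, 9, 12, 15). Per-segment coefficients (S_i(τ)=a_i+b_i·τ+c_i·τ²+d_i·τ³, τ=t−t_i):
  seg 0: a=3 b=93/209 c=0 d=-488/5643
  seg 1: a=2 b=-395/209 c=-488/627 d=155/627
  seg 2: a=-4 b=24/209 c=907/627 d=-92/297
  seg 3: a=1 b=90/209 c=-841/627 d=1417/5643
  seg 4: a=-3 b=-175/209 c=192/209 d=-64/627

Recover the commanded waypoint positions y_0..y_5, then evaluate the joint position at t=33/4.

y_0=3 y_1=2 y_2=-4 y_3=1 y_4=-3 y_5=0
S(33/4) = 89/1672

y_0 = S_0(0) = a_0 = 3
y_1 = S_1(0) = a_1 = 2
y_2 = S_2(0) = a_2 = -4
y_3 = S_3(0) = a_3 = 1
y_4 = S_4(0) = a_4 = -3
y_5 = S_4(3) = 0
t_q=33/4 is in segment 2 (τ=9/4); S_2(τ)=89/1672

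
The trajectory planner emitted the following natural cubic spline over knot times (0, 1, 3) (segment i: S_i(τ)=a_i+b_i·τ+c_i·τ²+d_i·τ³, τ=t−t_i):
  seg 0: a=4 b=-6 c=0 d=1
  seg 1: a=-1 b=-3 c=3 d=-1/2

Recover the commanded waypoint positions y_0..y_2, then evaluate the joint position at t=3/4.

y_0=4 y_1=-1 y_2=1
S(3/4) = -5/64

y_0 = S_0(0) = a_0 = 4
y_1 = S_1(0) = a_1 = -1
y_2 = S_1(2) = 1
t_q=3/4 is in segment 0 (τ=3/4); S_0(τ)=-5/64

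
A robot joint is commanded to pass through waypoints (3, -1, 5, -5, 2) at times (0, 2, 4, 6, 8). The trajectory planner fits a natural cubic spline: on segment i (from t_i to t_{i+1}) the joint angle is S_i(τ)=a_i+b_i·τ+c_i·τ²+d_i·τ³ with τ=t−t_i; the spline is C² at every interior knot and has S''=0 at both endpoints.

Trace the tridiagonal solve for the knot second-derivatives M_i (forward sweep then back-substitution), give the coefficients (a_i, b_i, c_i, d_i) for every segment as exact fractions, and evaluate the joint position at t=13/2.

Δ: Δ0=-2, Δ1=3, Δ2=-5, Δ3=7/2
row 1: diag=8, rhs=30; c'=1/4, d'=15/4
row 2: denom=8−2·1/4=15/2; d'=(-48−2·15/4)/(15/2)=-37/5
row 3: denom=8−2·4/15=112/15; d'=(51−2·-37/5)/(112/15)=141/16
back: M3=141/16
back: M2=-37/5−4/15·141/16=-39/4
back: M1=15/4−1/4·-39/4=99/16
M: M0=0, M1=99/16, M2=-39/4, M3=141/16, M4=0
seg 0: a=3, c=M0/2=0, d=(M1−M0)/(6·2)=33/64, b=Δ0−h0·(2M0+M1)/6=-65/16
seg 1: a=-1, c=M1/2=99/32, d=(M2−M1)/(6·2)=-85/64, b=Δ1−h1·(2M1+M2)/6=17/8
seg 2: a=5, c=M2/2=-39/8, d=(M3−M2)/(6·2)=99/64, b=Δ2−h2·(2M2+M3)/6=-23/16
seg 3: a=-5, c=M3/2=141/32, d=(M4−M3)/(6·2)=-47/64, b=Δ3−h3·(2M3+M4)/6=-19/8
t_q=13/2 → seg 3, τ=1/2; S=-5+-19/8·τ+141/32·τ²+-47/64·τ³=-2651/512

  seg 0: a=3 b=-65/16 c=0 d=33/64
  seg 1: a=-1 b=17/8 c=99/32 d=-85/64
  seg 2: a=5 b=-23/16 c=-39/8 d=99/64
  seg 3: a=-5 b=-19/8 c=141/32 d=-47/64
S(13/2) = -2651/512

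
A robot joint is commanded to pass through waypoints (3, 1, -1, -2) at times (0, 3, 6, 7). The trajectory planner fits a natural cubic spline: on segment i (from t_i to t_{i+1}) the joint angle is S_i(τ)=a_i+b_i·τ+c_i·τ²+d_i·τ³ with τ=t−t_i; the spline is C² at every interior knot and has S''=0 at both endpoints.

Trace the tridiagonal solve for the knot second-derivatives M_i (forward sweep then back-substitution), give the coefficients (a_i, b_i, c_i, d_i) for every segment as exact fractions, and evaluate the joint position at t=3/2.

Δ: Δ0=-2/3, Δ1=-2/3, Δ2=-1
row 1: diag=12, rhs=0; c'=1/4, d'=0
row 2: denom=8−3·1/4=29/4; d'=(-2−3·0)/(29/4)=-8/29
back: M2=-8/29
back: M1=0−1/4·-8/29=2/29
M: M0=0, M1=2/29, M2=-8/29, M3=0
seg 0: a=3, c=M0/2=0, d=(M1−M0)/(6·3)=1/261, b=Δ0−h0·(2M0+M1)/6=-61/87
seg 1: a=1, c=M1/2=1/29, d=(M2−M1)/(6·3)=-5/261, b=Δ1−h1·(2M1+M2)/6=-52/87
seg 2: a=-1, c=M2/2=-4/29, d=(M3−M2)/(6·1)=4/87, b=Δ2−h2·(2M2+M3)/6=-79/87
t_q=3/2 → seg 0, τ=3/2; S=3+-61/87·τ+0·τ²+1/261·τ³=455/232

  seg 0: a=3 b=-61/87 c=0 d=1/261
  seg 1: a=1 b=-52/87 c=1/29 d=-5/261
  seg 2: a=-1 b=-79/87 c=-4/29 d=4/87
S(3/2) = 455/232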